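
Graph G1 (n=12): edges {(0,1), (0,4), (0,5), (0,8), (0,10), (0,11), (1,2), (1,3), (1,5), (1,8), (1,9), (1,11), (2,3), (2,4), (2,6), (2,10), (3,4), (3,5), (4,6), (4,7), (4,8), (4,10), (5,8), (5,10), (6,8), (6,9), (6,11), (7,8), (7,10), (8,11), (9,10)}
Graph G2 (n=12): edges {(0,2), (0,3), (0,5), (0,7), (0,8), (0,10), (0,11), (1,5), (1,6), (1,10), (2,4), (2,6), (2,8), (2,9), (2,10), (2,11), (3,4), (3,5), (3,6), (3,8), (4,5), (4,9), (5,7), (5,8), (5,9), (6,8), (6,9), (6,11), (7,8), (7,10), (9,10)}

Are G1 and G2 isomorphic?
Yes, isomorphic

The graphs are isomorphic.
One valid mapping φ: V(G1) → V(G2): 0→8, 1→5, 2→9, 3→4, 4→2, 5→3, 6→10, 7→11, 8→0, 9→1, 10→6, 11→7

Verify φ preserves adjacency — for each edge of G1, its image is an edge of G2:
  (0,1) → (φ(0),φ(1)) = (5,8) ∈ E(G2) ✓
  (0,4) → (φ(0),φ(4)) = (2,8) ∈ E(G2) ✓
  (0,5) → (φ(0),φ(5)) = (3,8) ∈ E(G2) ✓
  (0,8) → (φ(0),φ(8)) = (0,8) ∈ E(G2) ✓
  (0,10) → (φ(0),φ(10)) = (6,8) ∈ E(G2) ✓
  (0,11) → (φ(0),φ(11)) = (7,8) ∈ E(G2) ✓
  (1,2) → (φ(1),φ(2)) = (5,9) ∈ E(G2) ✓
  (1,3) → (φ(1),φ(3)) = (4,5) ∈ E(G2) ✓
  (1,5) → (φ(1),φ(5)) = (3,5) ∈ E(G2) ✓
  (1,8) → (φ(1),φ(8)) = (0,5) ∈ E(G2) ✓
  (1,9) → (φ(1),φ(9)) = (1,5) ∈ E(G2) ✓
  (1,11) → (φ(1),φ(11)) = (5,7) ∈ E(G2) ✓
  (2,3) → (φ(2),φ(3)) = (4,9) ∈ E(G2) ✓
  (2,4) → (φ(2),φ(4)) = (2,9) ∈ E(G2) ✓
  (2,6) → (φ(2),φ(6)) = (9,10) ∈ E(G2) ✓
  (2,10) → (φ(2),φ(10)) = (6,9) ∈ E(G2) ✓
  (3,4) → (φ(3),φ(4)) = (2,4) ∈ E(G2) ✓
  (3,5) → (φ(3),φ(5)) = (3,4) ∈ E(G2) ✓
  (4,6) → (φ(4),φ(6)) = (2,10) ∈ E(G2) ✓
  (4,7) → (φ(4),φ(7)) = (2,11) ∈ E(G2) ✓
  (4,8) → (φ(4),φ(8)) = (0,2) ∈ E(G2) ✓
  (4,10) → (φ(4),φ(10)) = (2,6) ∈ E(G2) ✓
  (5,8) → (φ(5),φ(8)) = (0,3) ∈ E(G2) ✓
  (5,10) → (φ(5),φ(10)) = (3,6) ∈ E(G2) ✓
  (6,8) → (φ(6),φ(8)) = (0,10) ∈ E(G2) ✓
  (6,9) → (φ(6),φ(9)) = (1,10) ∈ E(G2) ✓
  (6,11) → (φ(6),φ(11)) = (7,10) ∈ E(G2) ✓
  (7,8) → (φ(7),φ(8)) = (0,11) ∈ E(G2) ✓
  (7,10) → (φ(7),φ(10)) = (6,11) ∈ E(G2) ✓
  (8,11) → (φ(8),φ(11)) = (0,7) ∈ E(G2) ✓
  (9,10) → (φ(9),φ(10)) = (1,6) ∈ E(G2) ✓
All 31 edges of G1 map to edges of G2, and |E(G1)| = |E(G2)| = 31, so φ is a bijection on edges as well as vertices. Hence G1 ≅ G2.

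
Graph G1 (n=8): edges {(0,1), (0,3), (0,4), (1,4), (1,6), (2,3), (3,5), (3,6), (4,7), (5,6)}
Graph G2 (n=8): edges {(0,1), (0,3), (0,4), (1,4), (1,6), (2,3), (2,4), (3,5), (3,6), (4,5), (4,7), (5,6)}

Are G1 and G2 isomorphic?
No, not isomorphic

The graphs are NOT isomorphic.

Counting edges: G1 has 10 edge(s); G2 has 12 edge(s).
Edge count is an isomorphism invariant (a bijection on vertices induces a bijection on edges), so differing edge counts rule out isomorphism.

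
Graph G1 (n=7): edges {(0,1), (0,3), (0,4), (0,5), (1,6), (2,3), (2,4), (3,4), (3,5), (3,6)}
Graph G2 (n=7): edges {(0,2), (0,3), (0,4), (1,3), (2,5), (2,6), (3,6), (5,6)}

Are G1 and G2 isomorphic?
No, not isomorphic

The graphs are NOT isomorphic.

Degrees in G1: deg(0)=4, deg(1)=2, deg(2)=2, deg(3)=5, deg(4)=3, deg(5)=2, deg(6)=2.
Sorted degree sequence of G1: [5, 4, 3, 2, 2, 2, 2].
Degrees in G2: deg(0)=3, deg(1)=1, deg(2)=3, deg(3)=3, deg(4)=1, deg(5)=2, deg(6)=3.
Sorted degree sequence of G2: [3, 3, 3, 3, 2, 1, 1].
The (sorted) degree sequence is an isomorphism invariant, so since G1 and G2 have different degree sequences they cannot be isomorphic.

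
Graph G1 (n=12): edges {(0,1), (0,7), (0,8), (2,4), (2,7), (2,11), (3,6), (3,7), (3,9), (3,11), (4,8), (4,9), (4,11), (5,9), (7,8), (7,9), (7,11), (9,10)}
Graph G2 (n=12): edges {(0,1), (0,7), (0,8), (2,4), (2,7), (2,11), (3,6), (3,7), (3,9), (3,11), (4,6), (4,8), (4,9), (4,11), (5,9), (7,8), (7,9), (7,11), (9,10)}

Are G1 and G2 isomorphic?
No, not isomorphic

The graphs are NOT isomorphic.

Counting edges: G1 has 18 edge(s); G2 has 19 edge(s).
Edge count is an isomorphism invariant (a bijection on vertices induces a bijection on edges), so differing edge counts rule out isomorphism.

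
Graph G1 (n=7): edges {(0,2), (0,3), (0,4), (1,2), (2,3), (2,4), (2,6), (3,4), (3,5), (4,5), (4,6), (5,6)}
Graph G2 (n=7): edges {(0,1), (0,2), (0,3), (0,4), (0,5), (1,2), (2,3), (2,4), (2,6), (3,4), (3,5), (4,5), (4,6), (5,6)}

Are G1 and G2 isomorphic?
No, not isomorphic

The graphs are NOT isomorphic.

Counting edges: G1 has 12 edge(s); G2 has 14 edge(s).
Edge count is an isomorphism invariant (a bijection on vertices induces a bijection on edges), so differing edge counts rule out isomorphism.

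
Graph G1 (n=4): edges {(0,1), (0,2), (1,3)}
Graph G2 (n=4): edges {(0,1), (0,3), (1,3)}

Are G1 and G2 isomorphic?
No, not isomorphic

The graphs are NOT isomorphic.

Connected components of G1: 1 component(s) with vertex sets [[0, 1, 2, 3]], sizes [4].
Connected components of G2: 2 component(s) with vertex sets [[2], [0, 1, 3]], sizes [1, 3].
The number of connected components (and the multiset of component sizes) is an isomorphism invariant — an isomorphism maps each component of G1 bijectively onto a component of G2. Since G1 has 1 component(s) and G2 has 2, they cannot be isomorphic.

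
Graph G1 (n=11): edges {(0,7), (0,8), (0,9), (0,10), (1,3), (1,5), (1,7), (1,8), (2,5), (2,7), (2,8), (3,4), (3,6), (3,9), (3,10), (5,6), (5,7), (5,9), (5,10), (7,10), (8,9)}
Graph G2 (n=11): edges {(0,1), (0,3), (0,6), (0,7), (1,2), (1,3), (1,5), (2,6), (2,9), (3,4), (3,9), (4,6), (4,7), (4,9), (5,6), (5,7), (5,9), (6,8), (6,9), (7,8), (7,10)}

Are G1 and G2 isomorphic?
Yes, isomorphic

The graphs are isomorphic.
One valid mapping φ: V(G1) → V(G2): 0→3, 1→5, 2→2, 3→7, 4→10, 5→6, 6→8, 7→9, 8→1, 9→0, 10→4

Verify φ preserves adjacency — for each edge of G1, its image is an edge of G2:
  (0,7) → (φ(0),φ(7)) = (3,9) ∈ E(G2) ✓
  (0,8) → (φ(0),φ(8)) = (1,3) ∈ E(G2) ✓
  (0,9) → (φ(0),φ(9)) = (0,3) ∈ E(G2) ✓
  (0,10) → (φ(0),φ(10)) = (3,4) ∈ E(G2) ✓
  (1,3) → (φ(1),φ(3)) = (5,7) ∈ E(G2) ✓
  (1,5) → (φ(1),φ(5)) = (5,6) ∈ E(G2) ✓
  (1,7) → (φ(1),φ(7)) = (5,9) ∈ E(G2) ✓
  (1,8) → (φ(1),φ(8)) = (1,5) ∈ E(G2) ✓
  (2,5) → (φ(2),φ(5)) = (2,6) ∈ E(G2) ✓
  (2,7) → (φ(2),φ(7)) = (2,9) ∈ E(G2) ✓
  (2,8) → (φ(2),φ(8)) = (1,2) ∈ E(G2) ✓
  (3,4) → (φ(3),φ(4)) = (7,10) ∈ E(G2) ✓
  (3,6) → (φ(3),φ(6)) = (7,8) ∈ E(G2) ✓
  (3,9) → (φ(3),φ(9)) = (0,7) ∈ E(G2) ✓
  (3,10) → (φ(3),φ(10)) = (4,7) ∈ E(G2) ✓
  (5,6) → (φ(5),φ(6)) = (6,8) ∈ E(G2) ✓
  (5,7) → (φ(5),φ(7)) = (6,9) ∈ E(G2) ✓
  (5,9) → (φ(5),φ(9)) = (0,6) ∈ E(G2) ✓
  (5,10) → (φ(5),φ(10)) = (4,6) ∈ E(G2) ✓
  (7,10) → (φ(7),φ(10)) = (4,9) ∈ E(G2) ✓
  (8,9) → (φ(8),φ(9)) = (0,1) ∈ E(G2) ✓
All 21 edges of G1 map to edges of G2, and |E(G1)| = |E(G2)| = 21, so φ is a bijection on edges as well as vertices. Hence G1 ≅ G2.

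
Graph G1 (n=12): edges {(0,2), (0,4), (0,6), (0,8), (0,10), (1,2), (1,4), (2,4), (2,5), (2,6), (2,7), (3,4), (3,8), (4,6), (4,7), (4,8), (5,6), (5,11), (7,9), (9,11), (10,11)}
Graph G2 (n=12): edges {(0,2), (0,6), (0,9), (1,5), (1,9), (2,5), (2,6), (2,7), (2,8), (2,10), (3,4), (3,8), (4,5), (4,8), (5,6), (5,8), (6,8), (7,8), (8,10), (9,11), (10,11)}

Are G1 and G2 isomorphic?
Yes, isomorphic

The graphs are isomorphic.
One valid mapping φ: V(G1) → V(G2): 0→5, 1→7, 2→2, 3→3, 4→8, 5→0, 6→6, 7→10, 8→4, 9→11, 10→1, 11→9

Verify φ preserves adjacency — for each edge of G1, its image is an edge of G2:
  (0,2) → (φ(0),φ(2)) = (2,5) ∈ E(G2) ✓
  (0,4) → (φ(0),φ(4)) = (5,8) ∈ E(G2) ✓
  (0,6) → (φ(0),φ(6)) = (5,6) ∈ E(G2) ✓
  (0,8) → (φ(0),φ(8)) = (4,5) ∈ E(G2) ✓
  (0,10) → (φ(0),φ(10)) = (1,5) ∈ E(G2) ✓
  (1,2) → (φ(1),φ(2)) = (2,7) ∈ E(G2) ✓
  (1,4) → (φ(1),φ(4)) = (7,8) ∈ E(G2) ✓
  (2,4) → (φ(2),φ(4)) = (2,8) ∈ E(G2) ✓
  (2,5) → (φ(2),φ(5)) = (0,2) ∈ E(G2) ✓
  (2,6) → (φ(2),φ(6)) = (2,6) ∈ E(G2) ✓
  (2,7) → (φ(2),φ(7)) = (2,10) ∈ E(G2) ✓
  (3,4) → (φ(3),φ(4)) = (3,8) ∈ E(G2) ✓
  (3,8) → (φ(3),φ(8)) = (3,4) ∈ E(G2) ✓
  (4,6) → (φ(4),φ(6)) = (6,8) ∈ E(G2) ✓
  (4,7) → (φ(4),φ(7)) = (8,10) ∈ E(G2) ✓
  (4,8) → (φ(4),φ(8)) = (4,8) ∈ E(G2) ✓
  (5,6) → (φ(5),φ(6)) = (0,6) ∈ E(G2) ✓
  (5,11) → (φ(5),φ(11)) = (0,9) ∈ E(G2) ✓
  (7,9) → (φ(7),φ(9)) = (10,11) ∈ E(G2) ✓
  (9,11) → (φ(9),φ(11)) = (9,11) ∈ E(G2) ✓
  (10,11) → (φ(10),φ(11)) = (1,9) ∈ E(G2) ✓
All 21 edges of G1 map to edges of G2, and |E(G1)| = |E(G2)| = 21, so φ is a bijection on edges as well as vertices. Hence G1 ≅ G2.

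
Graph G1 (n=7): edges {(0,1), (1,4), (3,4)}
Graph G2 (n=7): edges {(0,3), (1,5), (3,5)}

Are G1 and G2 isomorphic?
Yes, isomorphic

The graphs are isomorphic.
One valid mapping φ: V(G1) → V(G2): 0→0, 1→3, 2→6, 3→1, 4→5, 5→4, 6→2

Verify φ preserves adjacency — for each edge of G1, its image is an edge of G2:
  (0,1) → (φ(0),φ(1)) = (0,3) ∈ E(G2) ✓
  (1,4) → (φ(1),φ(4)) = (3,5) ∈ E(G2) ✓
  (3,4) → (φ(3),φ(4)) = (1,5) ∈ E(G2) ✓
All 3 edges of G1 map to edges of G2, and |E(G1)| = |E(G2)| = 3, so φ is a bijection on edges as well as vertices. Hence G1 ≅ G2.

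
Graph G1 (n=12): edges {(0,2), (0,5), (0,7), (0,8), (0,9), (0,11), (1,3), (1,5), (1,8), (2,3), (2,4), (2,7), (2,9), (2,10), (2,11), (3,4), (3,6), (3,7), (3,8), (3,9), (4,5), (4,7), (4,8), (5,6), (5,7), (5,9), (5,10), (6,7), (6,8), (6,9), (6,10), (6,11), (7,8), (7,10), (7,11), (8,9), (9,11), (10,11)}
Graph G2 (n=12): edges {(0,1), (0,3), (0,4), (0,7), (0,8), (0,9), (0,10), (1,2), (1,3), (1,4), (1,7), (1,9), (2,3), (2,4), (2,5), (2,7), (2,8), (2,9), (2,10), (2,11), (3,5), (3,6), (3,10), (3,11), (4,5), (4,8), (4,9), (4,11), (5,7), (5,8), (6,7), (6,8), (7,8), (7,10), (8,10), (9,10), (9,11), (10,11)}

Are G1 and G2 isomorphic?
Yes, isomorphic

The graphs are isomorphic.
One valid mapping φ: V(G1) → V(G2): 0→1, 1→6, 2→4, 3→8, 4→5, 5→3, 6→10, 7→2, 8→7, 9→0, 10→11, 11→9

Verify φ preserves adjacency — for each edge of G1, its image is an edge of G2:
  (0,2) → (φ(0),φ(2)) = (1,4) ∈ E(G2) ✓
  (0,5) → (φ(0),φ(5)) = (1,3) ∈ E(G2) ✓
  (0,7) → (φ(0),φ(7)) = (1,2) ∈ E(G2) ✓
  (0,8) → (φ(0),φ(8)) = (1,7) ∈ E(G2) ✓
  (0,9) → (φ(0),φ(9)) = (0,1) ∈ E(G2) ✓
  (0,11) → (φ(0),φ(11)) = (1,9) ∈ E(G2) ✓
  (1,3) → (φ(1),φ(3)) = (6,8) ∈ E(G2) ✓
  (1,5) → (φ(1),φ(5)) = (3,6) ∈ E(G2) ✓
  (1,8) → (φ(1),φ(8)) = (6,7) ∈ E(G2) ✓
  (2,3) → (φ(2),φ(3)) = (4,8) ∈ E(G2) ✓
  (2,4) → (φ(2),φ(4)) = (4,5) ∈ E(G2) ✓
  (2,7) → (φ(2),φ(7)) = (2,4) ∈ E(G2) ✓
  (2,9) → (φ(2),φ(9)) = (0,4) ∈ E(G2) ✓
  (2,10) → (φ(2),φ(10)) = (4,11) ∈ E(G2) ✓
  (2,11) → (φ(2),φ(11)) = (4,9) ∈ E(G2) ✓
  (3,4) → (φ(3),φ(4)) = (5,8) ∈ E(G2) ✓
  (3,6) → (φ(3),φ(6)) = (8,10) ∈ E(G2) ✓
  (3,7) → (φ(3),φ(7)) = (2,8) ∈ E(G2) ✓
  (3,8) → (φ(3),φ(8)) = (7,8) ∈ E(G2) ✓
  (3,9) → (φ(3),φ(9)) = (0,8) ∈ E(G2) ✓
  (4,5) → (φ(4),φ(5)) = (3,5) ∈ E(G2) ✓
  (4,7) → (φ(4),φ(7)) = (2,5) ∈ E(G2) ✓
  (4,8) → (φ(4),φ(8)) = (5,7) ∈ E(G2) ✓
  (5,6) → (φ(5),φ(6)) = (3,10) ∈ E(G2) ✓
  (5,7) → (φ(5),φ(7)) = (2,3) ∈ E(G2) ✓
  (5,9) → (φ(5),φ(9)) = (0,3) ∈ E(G2) ✓
  (5,10) → (φ(5),φ(10)) = (3,11) ∈ E(G2) ✓
  (6,7) → (φ(6),φ(7)) = (2,10) ∈ E(G2) ✓
  (6,8) → (φ(6),φ(8)) = (7,10) ∈ E(G2) ✓
  (6,9) → (φ(6),φ(9)) = (0,10) ∈ E(G2) ✓
  (6,10) → (φ(6),φ(10)) = (10,11) ∈ E(G2) ✓
  (6,11) → (φ(6),φ(11)) = (9,10) ∈ E(G2) ✓
  (7,8) → (φ(7),φ(8)) = (2,7) ∈ E(G2) ✓
  (7,10) → (φ(7),φ(10)) = (2,11) ∈ E(G2) ✓
  (7,11) → (φ(7),φ(11)) = (2,9) ∈ E(G2) ✓
  (8,9) → (φ(8),φ(9)) = (0,7) ∈ E(G2) ✓
  (9,11) → (φ(9),φ(11)) = (0,9) ∈ E(G2) ✓
  (10,11) → (φ(10),φ(11)) = (9,11) ∈ E(G2) ✓
All 38 edges of G1 map to edges of G2, and |E(G1)| = |E(G2)| = 38, so φ is a bijection on edges as well as vertices. Hence G1 ≅ G2.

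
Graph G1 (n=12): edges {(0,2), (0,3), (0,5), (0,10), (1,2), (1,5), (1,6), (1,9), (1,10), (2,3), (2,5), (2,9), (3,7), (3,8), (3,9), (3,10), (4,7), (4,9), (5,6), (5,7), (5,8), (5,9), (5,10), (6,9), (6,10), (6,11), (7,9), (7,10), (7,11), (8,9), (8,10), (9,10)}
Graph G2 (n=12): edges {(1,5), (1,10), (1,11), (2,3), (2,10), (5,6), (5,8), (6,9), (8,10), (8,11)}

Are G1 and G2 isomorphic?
No, not isomorphic

The graphs are NOT isomorphic.

Connected components of G1: 1 component(s) with vertex sets [[0, 1, 2, 3, 4, 5, 6, 7, 8, 9, 10, 11]], sizes [12].
Connected components of G2: 4 component(s) with vertex sets [[0], [4], [7], [1, 2, 3, 5, 6, 8, 9, 10, 11]], sizes [1, 1, 1, 9].
The number of connected components (and the multiset of component sizes) is an isomorphism invariant — an isomorphism maps each component of G1 bijectively onto a component of G2. Since G1 has 1 component(s) and G2 has 4, they cannot be isomorphic.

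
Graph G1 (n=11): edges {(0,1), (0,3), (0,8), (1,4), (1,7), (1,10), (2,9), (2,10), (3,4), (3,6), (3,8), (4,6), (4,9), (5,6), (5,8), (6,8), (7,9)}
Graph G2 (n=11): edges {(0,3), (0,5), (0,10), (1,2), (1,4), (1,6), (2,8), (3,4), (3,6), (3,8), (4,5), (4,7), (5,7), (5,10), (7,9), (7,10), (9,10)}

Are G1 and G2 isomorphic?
Yes, isomorphic

The graphs are isomorphic.
One valid mapping φ: V(G1) → V(G2): 0→0, 1→3, 2→2, 3→5, 4→4, 5→9, 6→7, 7→6, 8→10, 9→1, 10→8

Verify φ preserves adjacency — for each edge of G1, its image is an edge of G2:
  (0,1) → (φ(0),φ(1)) = (0,3) ∈ E(G2) ✓
  (0,3) → (φ(0),φ(3)) = (0,5) ∈ E(G2) ✓
  (0,8) → (φ(0),φ(8)) = (0,10) ∈ E(G2) ✓
  (1,4) → (φ(1),φ(4)) = (3,4) ∈ E(G2) ✓
  (1,7) → (φ(1),φ(7)) = (3,6) ∈ E(G2) ✓
  (1,10) → (φ(1),φ(10)) = (3,8) ∈ E(G2) ✓
  (2,9) → (φ(2),φ(9)) = (1,2) ∈ E(G2) ✓
  (2,10) → (φ(2),φ(10)) = (2,8) ∈ E(G2) ✓
  (3,4) → (φ(3),φ(4)) = (4,5) ∈ E(G2) ✓
  (3,6) → (φ(3),φ(6)) = (5,7) ∈ E(G2) ✓
  (3,8) → (φ(3),φ(8)) = (5,10) ∈ E(G2) ✓
  (4,6) → (φ(4),φ(6)) = (4,7) ∈ E(G2) ✓
  (4,9) → (φ(4),φ(9)) = (1,4) ∈ E(G2) ✓
  (5,6) → (φ(5),φ(6)) = (7,9) ∈ E(G2) ✓
  (5,8) → (φ(5),φ(8)) = (9,10) ∈ E(G2) ✓
  (6,8) → (φ(6),φ(8)) = (7,10) ∈ E(G2) ✓
  (7,9) → (φ(7),φ(9)) = (1,6) ∈ E(G2) ✓
All 17 edges of G1 map to edges of G2, and |E(G1)| = |E(G2)| = 17, so φ is a bijection on edges as well as vertices. Hence G1 ≅ G2.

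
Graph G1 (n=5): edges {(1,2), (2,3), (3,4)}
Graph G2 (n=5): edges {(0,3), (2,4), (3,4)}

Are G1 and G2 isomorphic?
Yes, isomorphic

The graphs are isomorphic.
One valid mapping φ: V(G1) → V(G2): 0→1, 1→2, 2→4, 3→3, 4→0

Verify φ preserves adjacency — for each edge of G1, its image is an edge of G2:
  (1,2) → (φ(1),φ(2)) = (2,4) ∈ E(G2) ✓
  (2,3) → (φ(2),φ(3)) = (3,4) ∈ E(G2) ✓
  (3,4) → (φ(3),φ(4)) = (0,3) ∈ E(G2) ✓
All 3 edges of G1 map to edges of G2, and |E(G1)| = |E(G2)| = 3, so φ is a bijection on edges as well as vertices. Hence G1 ≅ G2.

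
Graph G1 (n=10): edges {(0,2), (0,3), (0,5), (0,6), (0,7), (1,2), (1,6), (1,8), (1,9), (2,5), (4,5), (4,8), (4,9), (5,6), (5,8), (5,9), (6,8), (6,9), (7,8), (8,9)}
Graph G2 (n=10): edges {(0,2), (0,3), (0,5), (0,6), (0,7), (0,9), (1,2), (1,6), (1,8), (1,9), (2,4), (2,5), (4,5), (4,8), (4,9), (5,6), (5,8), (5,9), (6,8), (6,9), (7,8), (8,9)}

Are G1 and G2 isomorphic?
No, not isomorphic

The graphs are NOT isomorphic.

Counting edges: G1 has 20 edge(s); G2 has 22 edge(s).
Edge count is an isomorphism invariant (a bijection on vertices induces a bijection on edges), so differing edge counts rule out isomorphism.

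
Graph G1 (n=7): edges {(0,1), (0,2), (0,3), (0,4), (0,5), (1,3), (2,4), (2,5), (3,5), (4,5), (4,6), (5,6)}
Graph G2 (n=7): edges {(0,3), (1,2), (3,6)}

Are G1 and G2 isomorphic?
No, not isomorphic

The graphs are NOT isomorphic.

Connected components of G1: 1 component(s) with vertex sets [[0, 1, 2, 3, 4, 5, 6]], sizes [7].
Connected components of G2: 4 component(s) with vertex sets [[4], [5], [1, 2], [0, 3, 6]], sizes [1, 1, 2, 3].
The number of connected components (and the multiset of component sizes) is an isomorphism invariant — an isomorphism maps each component of G1 bijectively onto a component of G2. Since G1 has 1 component(s) and G2 has 4, they cannot be isomorphic.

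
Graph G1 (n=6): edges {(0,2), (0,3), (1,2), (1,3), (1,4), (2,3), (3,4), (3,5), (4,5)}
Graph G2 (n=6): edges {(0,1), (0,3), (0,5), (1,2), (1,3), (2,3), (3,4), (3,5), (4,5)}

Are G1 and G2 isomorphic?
Yes, isomorphic

The graphs are isomorphic.
One valid mapping φ: V(G1) → V(G2): 0→4, 1→0, 2→5, 3→3, 4→1, 5→2

Verify φ preserves adjacency — for each edge of G1, its image is an edge of G2:
  (0,2) → (φ(0),φ(2)) = (4,5) ∈ E(G2) ✓
  (0,3) → (φ(0),φ(3)) = (3,4) ∈ E(G2) ✓
  (1,2) → (φ(1),φ(2)) = (0,5) ∈ E(G2) ✓
  (1,3) → (φ(1),φ(3)) = (0,3) ∈ E(G2) ✓
  (1,4) → (φ(1),φ(4)) = (0,1) ∈ E(G2) ✓
  (2,3) → (φ(2),φ(3)) = (3,5) ∈ E(G2) ✓
  (3,4) → (φ(3),φ(4)) = (1,3) ∈ E(G2) ✓
  (3,5) → (φ(3),φ(5)) = (2,3) ∈ E(G2) ✓
  (4,5) → (φ(4),φ(5)) = (1,2) ∈ E(G2) ✓
All 9 edges of G1 map to edges of G2, and |E(G1)| = |E(G2)| = 9, so φ is a bijection on edges as well as vertices. Hence G1 ≅ G2.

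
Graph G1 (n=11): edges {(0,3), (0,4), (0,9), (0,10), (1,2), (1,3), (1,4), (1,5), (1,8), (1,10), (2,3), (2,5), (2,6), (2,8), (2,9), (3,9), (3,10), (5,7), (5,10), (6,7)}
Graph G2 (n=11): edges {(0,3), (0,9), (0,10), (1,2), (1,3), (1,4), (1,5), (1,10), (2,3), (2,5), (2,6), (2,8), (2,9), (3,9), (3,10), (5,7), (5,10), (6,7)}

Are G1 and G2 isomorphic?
No, not isomorphic

The graphs are NOT isomorphic.

Counting edges: G1 has 20 edge(s); G2 has 18 edge(s).
Edge count is an isomorphism invariant (a bijection on vertices induces a bijection on edges), so differing edge counts rule out isomorphism.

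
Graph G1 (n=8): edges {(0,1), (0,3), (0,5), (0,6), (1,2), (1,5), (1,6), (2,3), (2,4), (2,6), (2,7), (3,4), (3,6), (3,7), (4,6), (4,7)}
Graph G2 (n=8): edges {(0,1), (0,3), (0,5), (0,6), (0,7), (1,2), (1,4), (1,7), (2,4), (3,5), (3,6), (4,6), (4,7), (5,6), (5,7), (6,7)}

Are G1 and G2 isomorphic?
Yes, isomorphic

The graphs are isomorphic.
One valid mapping φ: V(G1) → V(G2): 0→1, 1→4, 2→6, 3→0, 4→5, 5→2, 6→7, 7→3

Verify φ preserves adjacency — for each edge of G1, its image is an edge of G2:
  (0,1) → (φ(0),φ(1)) = (1,4) ∈ E(G2) ✓
  (0,3) → (φ(0),φ(3)) = (0,1) ∈ E(G2) ✓
  (0,5) → (φ(0),φ(5)) = (1,2) ∈ E(G2) ✓
  (0,6) → (φ(0),φ(6)) = (1,7) ∈ E(G2) ✓
  (1,2) → (φ(1),φ(2)) = (4,6) ∈ E(G2) ✓
  (1,5) → (φ(1),φ(5)) = (2,4) ∈ E(G2) ✓
  (1,6) → (φ(1),φ(6)) = (4,7) ∈ E(G2) ✓
  (2,3) → (φ(2),φ(3)) = (0,6) ∈ E(G2) ✓
  (2,4) → (φ(2),φ(4)) = (5,6) ∈ E(G2) ✓
  (2,6) → (φ(2),φ(6)) = (6,7) ∈ E(G2) ✓
  (2,7) → (φ(2),φ(7)) = (3,6) ∈ E(G2) ✓
  (3,4) → (φ(3),φ(4)) = (0,5) ∈ E(G2) ✓
  (3,6) → (φ(3),φ(6)) = (0,7) ∈ E(G2) ✓
  (3,7) → (φ(3),φ(7)) = (0,3) ∈ E(G2) ✓
  (4,6) → (φ(4),φ(6)) = (5,7) ∈ E(G2) ✓
  (4,7) → (φ(4),φ(7)) = (3,5) ∈ E(G2) ✓
All 16 edges of G1 map to edges of G2, and |E(G1)| = |E(G2)| = 16, so φ is a bijection on edges as well as vertices. Hence G1 ≅ G2.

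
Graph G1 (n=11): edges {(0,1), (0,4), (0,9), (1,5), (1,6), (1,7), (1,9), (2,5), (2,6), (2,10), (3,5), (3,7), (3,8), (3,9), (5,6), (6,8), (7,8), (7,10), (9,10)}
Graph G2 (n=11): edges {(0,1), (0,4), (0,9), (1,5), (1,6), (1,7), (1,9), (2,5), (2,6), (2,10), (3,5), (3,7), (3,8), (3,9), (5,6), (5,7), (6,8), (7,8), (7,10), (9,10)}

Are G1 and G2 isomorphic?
No, not isomorphic

The graphs are NOT isomorphic.

Counting edges: G1 has 19 edge(s); G2 has 20 edge(s).
Edge count is an isomorphism invariant (a bijection on vertices induces a bijection on edges), so differing edge counts rule out isomorphism.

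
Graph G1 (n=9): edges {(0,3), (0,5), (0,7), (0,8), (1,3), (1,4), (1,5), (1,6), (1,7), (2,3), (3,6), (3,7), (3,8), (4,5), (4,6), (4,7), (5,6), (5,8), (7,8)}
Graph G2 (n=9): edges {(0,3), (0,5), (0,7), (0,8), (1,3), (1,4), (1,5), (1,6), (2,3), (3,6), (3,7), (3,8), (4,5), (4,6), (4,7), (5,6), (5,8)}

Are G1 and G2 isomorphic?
No, not isomorphic

The graphs are NOT isomorphic.

Counting edges: G1 has 19 edge(s); G2 has 17 edge(s).
Edge count is an isomorphism invariant (a bijection on vertices induces a bijection on edges), so differing edge counts rule out isomorphism.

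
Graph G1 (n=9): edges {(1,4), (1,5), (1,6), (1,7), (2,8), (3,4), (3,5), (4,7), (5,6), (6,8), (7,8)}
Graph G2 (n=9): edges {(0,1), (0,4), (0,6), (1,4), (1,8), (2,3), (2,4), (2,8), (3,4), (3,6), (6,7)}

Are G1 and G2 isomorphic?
Yes, isomorphic

The graphs are isomorphic.
One valid mapping φ: V(G1) → V(G2): 0→5, 1→4, 2→7, 3→8, 4→2, 5→1, 6→0, 7→3, 8→6

Verify φ preserves adjacency — for each edge of G1, its image is an edge of G2:
  (1,4) → (φ(1),φ(4)) = (2,4) ∈ E(G2) ✓
  (1,5) → (φ(1),φ(5)) = (1,4) ∈ E(G2) ✓
  (1,6) → (φ(1),φ(6)) = (0,4) ∈ E(G2) ✓
  (1,7) → (φ(1),φ(7)) = (3,4) ∈ E(G2) ✓
  (2,8) → (φ(2),φ(8)) = (6,7) ∈ E(G2) ✓
  (3,4) → (φ(3),φ(4)) = (2,8) ∈ E(G2) ✓
  (3,5) → (φ(3),φ(5)) = (1,8) ∈ E(G2) ✓
  (4,7) → (φ(4),φ(7)) = (2,3) ∈ E(G2) ✓
  (5,6) → (φ(5),φ(6)) = (0,1) ∈ E(G2) ✓
  (6,8) → (φ(6),φ(8)) = (0,6) ∈ E(G2) ✓
  (7,8) → (φ(7),φ(8)) = (3,6) ∈ E(G2) ✓
All 11 edges of G1 map to edges of G2, and |E(G1)| = |E(G2)| = 11, so φ is a bijection on edges as well as vertices. Hence G1 ≅ G2.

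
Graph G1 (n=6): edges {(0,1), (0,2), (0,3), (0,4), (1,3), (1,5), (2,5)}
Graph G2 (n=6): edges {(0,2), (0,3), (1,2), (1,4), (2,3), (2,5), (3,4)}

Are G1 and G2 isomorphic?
Yes, isomorphic

The graphs are isomorphic.
One valid mapping φ: V(G1) → V(G2): 0→2, 1→3, 2→1, 3→0, 4→5, 5→4

Verify φ preserves adjacency — for each edge of G1, its image is an edge of G2:
  (0,1) → (φ(0),φ(1)) = (2,3) ∈ E(G2) ✓
  (0,2) → (φ(0),φ(2)) = (1,2) ∈ E(G2) ✓
  (0,3) → (φ(0),φ(3)) = (0,2) ∈ E(G2) ✓
  (0,4) → (φ(0),φ(4)) = (2,5) ∈ E(G2) ✓
  (1,3) → (φ(1),φ(3)) = (0,3) ∈ E(G2) ✓
  (1,5) → (φ(1),φ(5)) = (3,4) ∈ E(G2) ✓
  (2,5) → (φ(2),φ(5)) = (1,4) ∈ E(G2) ✓
All 7 edges of G1 map to edges of G2, and |E(G1)| = |E(G2)| = 7, so φ is a bijection on edges as well as vertices. Hence G1 ≅ G2.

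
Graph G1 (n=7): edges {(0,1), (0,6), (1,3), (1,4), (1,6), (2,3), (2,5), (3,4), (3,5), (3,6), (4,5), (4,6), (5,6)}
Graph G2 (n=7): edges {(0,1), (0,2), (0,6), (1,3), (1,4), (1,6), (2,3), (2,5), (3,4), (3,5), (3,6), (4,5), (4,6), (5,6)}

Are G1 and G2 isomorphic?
No, not isomorphic

The graphs are NOT isomorphic.

Counting edges: G1 has 13 edge(s); G2 has 14 edge(s).
Edge count is an isomorphism invariant (a bijection on vertices induces a bijection on edges), so differing edge counts rule out isomorphism.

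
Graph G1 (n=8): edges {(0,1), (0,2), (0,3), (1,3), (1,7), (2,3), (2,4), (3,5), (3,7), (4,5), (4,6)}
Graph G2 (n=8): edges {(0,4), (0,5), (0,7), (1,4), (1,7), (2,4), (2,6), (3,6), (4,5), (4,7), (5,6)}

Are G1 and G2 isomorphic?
Yes, isomorphic

The graphs are isomorphic.
One valid mapping φ: V(G1) → V(G2): 0→0, 1→7, 2→5, 3→4, 4→6, 5→2, 6→3, 7→1

Verify φ preserves adjacency — for each edge of G1, its image is an edge of G2:
  (0,1) → (φ(0),φ(1)) = (0,7) ∈ E(G2) ✓
  (0,2) → (φ(0),φ(2)) = (0,5) ∈ E(G2) ✓
  (0,3) → (φ(0),φ(3)) = (0,4) ∈ E(G2) ✓
  (1,3) → (φ(1),φ(3)) = (4,7) ∈ E(G2) ✓
  (1,7) → (φ(1),φ(7)) = (1,7) ∈ E(G2) ✓
  (2,3) → (φ(2),φ(3)) = (4,5) ∈ E(G2) ✓
  (2,4) → (φ(2),φ(4)) = (5,6) ∈ E(G2) ✓
  (3,5) → (φ(3),φ(5)) = (2,4) ∈ E(G2) ✓
  (3,7) → (φ(3),φ(7)) = (1,4) ∈ E(G2) ✓
  (4,5) → (φ(4),φ(5)) = (2,6) ∈ E(G2) ✓
  (4,6) → (φ(4),φ(6)) = (3,6) ∈ E(G2) ✓
All 11 edges of G1 map to edges of G2, and |E(G1)| = |E(G2)| = 11, so φ is a bijection on edges as well as vertices. Hence G1 ≅ G2.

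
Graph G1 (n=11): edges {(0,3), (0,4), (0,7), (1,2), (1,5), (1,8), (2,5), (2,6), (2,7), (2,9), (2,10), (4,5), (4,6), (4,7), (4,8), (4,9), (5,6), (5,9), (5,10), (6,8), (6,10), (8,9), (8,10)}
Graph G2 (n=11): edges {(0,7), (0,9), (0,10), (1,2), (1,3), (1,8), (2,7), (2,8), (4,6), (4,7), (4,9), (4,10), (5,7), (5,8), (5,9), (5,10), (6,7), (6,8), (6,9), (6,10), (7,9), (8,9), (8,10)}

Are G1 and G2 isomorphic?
Yes, isomorphic

The graphs are isomorphic.
One valid mapping φ: V(G1) → V(G2): 0→1, 1→0, 2→7, 3→3, 4→8, 5→9, 6→6, 7→2, 8→10, 9→5, 10→4

Verify φ preserves adjacency — for each edge of G1, its image is an edge of G2:
  (0,3) → (φ(0),φ(3)) = (1,3) ∈ E(G2) ✓
  (0,4) → (φ(0),φ(4)) = (1,8) ∈ E(G2) ✓
  (0,7) → (φ(0),φ(7)) = (1,2) ∈ E(G2) ✓
  (1,2) → (φ(1),φ(2)) = (0,7) ∈ E(G2) ✓
  (1,5) → (φ(1),φ(5)) = (0,9) ∈ E(G2) ✓
  (1,8) → (φ(1),φ(8)) = (0,10) ∈ E(G2) ✓
  (2,5) → (φ(2),φ(5)) = (7,9) ∈ E(G2) ✓
  (2,6) → (φ(2),φ(6)) = (6,7) ∈ E(G2) ✓
  (2,7) → (φ(2),φ(7)) = (2,7) ∈ E(G2) ✓
  (2,9) → (φ(2),φ(9)) = (5,7) ∈ E(G2) ✓
  (2,10) → (φ(2),φ(10)) = (4,7) ∈ E(G2) ✓
  (4,5) → (φ(4),φ(5)) = (8,9) ∈ E(G2) ✓
  (4,6) → (φ(4),φ(6)) = (6,8) ∈ E(G2) ✓
  (4,7) → (φ(4),φ(7)) = (2,8) ∈ E(G2) ✓
  (4,8) → (φ(4),φ(8)) = (8,10) ∈ E(G2) ✓
  (4,9) → (φ(4),φ(9)) = (5,8) ∈ E(G2) ✓
  (5,6) → (φ(5),φ(6)) = (6,9) ∈ E(G2) ✓
  (5,9) → (φ(5),φ(9)) = (5,9) ∈ E(G2) ✓
  (5,10) → (φ(5),φ(10)) = (4,9) ∈ E(G2) ✓
  (6,8) → (φ(6),φ(8)) = (6,10) ∈ E(G2) ✓
  (6,10) → (φ(6),φ(10)) = (4,6) ∈ E(G2) ✓
  (8,9) → (φ(8),φ(9)) = (5,10) ∈ E(G2) ✓
  (8,10) → (φ(8),φ(10)) = (4,10) ∈ E(G2) ✓
All 23 edges of G1 map to edges of G2, and |E(G1)| = |E(G2)| = 23, so φ is a bijection on edges as well as vertices. Hence G1 ≅ G2.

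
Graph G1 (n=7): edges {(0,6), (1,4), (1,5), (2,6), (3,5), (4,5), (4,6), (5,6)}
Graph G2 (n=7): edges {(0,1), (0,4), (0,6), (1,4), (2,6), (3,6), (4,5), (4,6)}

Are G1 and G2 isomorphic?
Yes, isomorphic

The graphs are isomorphic.
One valid mapping φ: V(G1) → V(G2): 0→2, 1→1, 2→3, 3→5, 4→0, 5→4, 6→6

Verify φ preserves adjacency — for each edge of G1, its image is an edge of G2:
  (0,6) → (φ(0),φ(6)) = (2,6) ∈ E(G2) ✓
  (1,4) → (φ(1),φ(4)) = (0,1) ∈ E(G2) ✓
  (1,5) → (φ(1),φ(5)) = (1,4) ∈ E(G2) ✓
  (2,6) → (φ(2),φ(6)) = (3,6) ∈ E(G2) ✓
  (3,5) → (φ(3),φ(5)) = (4,5) ∈ E(G2) ✓
  (4,5) → (φ(4),φ(5)) = (0,4) ∈ E(G2) ✓
  (4,6) → (φ(4),φ(6)) = (0,6) ∈ E(G2) ✓
  (5,6) → (φ(5),φ(6)) = (4,6) ∈ E(G2) ✓
All 8 edges of G1 map to edges of G2, and |E(G1)| = |E(G2)| = 8, so φ is a bijection on edges as well as vertices. Hence G1 ≅ G2.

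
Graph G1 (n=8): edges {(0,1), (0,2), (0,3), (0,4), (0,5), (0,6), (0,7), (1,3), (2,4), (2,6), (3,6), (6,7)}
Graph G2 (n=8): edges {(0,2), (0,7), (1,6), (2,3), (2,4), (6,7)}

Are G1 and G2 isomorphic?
No, not isomorphic

The graphs are NOT isomorphic.

Connected components of G1: 1 component(s) with vertex sets [[0, 1, 2, 3, 4, 5, 6, 7]], sizes [8].
Connected components of G2: 2 component(s) with vertex sets [[5], [0, 1, 2, 3, 4, 6, 7]], sizes [1, 7].
The number of connected components (and the multiset of component sizes) is an isomorphism invariant — an isomorphism maps each component of G1 bijectively onto a component of G2. Since G1 has 1 component(s) and G2 has 2, they cannot be isomorphic.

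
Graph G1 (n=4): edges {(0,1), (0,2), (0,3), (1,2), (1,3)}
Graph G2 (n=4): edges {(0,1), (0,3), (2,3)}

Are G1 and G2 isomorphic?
No, not isomorphic

The graphs are NOT isomorphic.

Counting triangles (3-cliques): G1 has 2, G2 has 0.
Triangle count is an isomorphism invariant, so differing triangle counts rule out isomorphism.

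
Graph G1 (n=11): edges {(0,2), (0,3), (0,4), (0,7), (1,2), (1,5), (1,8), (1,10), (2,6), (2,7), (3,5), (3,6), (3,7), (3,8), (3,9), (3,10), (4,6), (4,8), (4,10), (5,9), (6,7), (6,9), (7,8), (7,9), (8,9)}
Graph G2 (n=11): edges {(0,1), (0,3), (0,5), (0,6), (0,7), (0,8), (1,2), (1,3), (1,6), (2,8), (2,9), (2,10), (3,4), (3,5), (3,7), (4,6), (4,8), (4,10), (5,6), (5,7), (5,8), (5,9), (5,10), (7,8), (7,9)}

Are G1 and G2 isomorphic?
Yes, isomorphic

The graphs are isomorphic.
One valid mapping φ: V(G1) → V(G2): 0→6, 1→2, 2→1, 3→5, 4→4, 5→9, 6→3, 7→0, 8→8, 9→7, 10→10

Verify φ preserves adjacency — for each edge of G1, its image is an edge of G2:
  (0,2) → (φ(0),φ(2)) = (1,6) ∈ E(G2) ✓
  (0,3) → (φ(0),φ(3)) = (5,6) ∈ E(G2) ✓
  (0,4) → (φ(0),φ(4)) = (4,6) ∈ E(G2) ✓
  (0,7) → (φ(0),φ(7)) = (0,6) ∈ E(G2) ✓
  (1,2) → (φ(1),φ(2)) = (1,2) ∈ E(G2) ✓
  (1,5) → (φ(1),φ(5)) = (2,9) ∈ E(G2) ✓
  (1,8) → (φ(1),φ(8)) = (2,8) ∈ E(G2) ✓
  (1,10) → (φ(1),φ(10)) = (2,10) ∈ E(G2) ✓
  (2,6) → (φ(2),φ(6)) = (1,3) ∈ E(G2) ✓
  (2,7) → (φ(2),φ(7)) = (0,1) ∈ E(G2) ✓
  (3,5) → (φ(3),φ(5)) = (5,9) ∈ E(G2) ✓
  (3,6) → (φ(3),φ(6)) = (3,5) ∈ E(G2) ✓
  (3,7) → (φ(3),φ(7)) = (0,5) ∈ E(G2) ✓
  (3,8) → (φ(3),φ(8)) = (5,8) ∈ E(G2) ✓
  (3,9) → (φ(3),φ(9)) = (5,7) ∈ E(G2) ✓
  (3,10) → (φ(3),φ(10)) = (5,10) ∈ E(G2) ✓
  (4,6) → (φ(4),φ(6)) = (3,4) ∈ E(G2) ✓
  (4,8) → (φ(4),φ(8)) = (4,8) ∈ E(G2) ✓
  (4,10) → (φ(4),φ(10)) = (4,10) ∈ E(G2) ✓
  (5,9) → (φ(5),φ(9)) = (7,9) ∈ E(G2) ✓
  (6,7) → (φ(6),φ(7)) = (0,3) ∈ E(G2) ✓
  (6,9) → (φ(6),φ(9)) = (3,7) ∈ E(G2) ✓
  (7,8) → (φ(7),φ(8)) = (0,8) ∈ E(G2) ✓
  (7,9) → (φ(7),φ(9)) = (0,7) ∈ E(G2) ✓
  (8,9) → (φ(8),φ(9)) = (7,8) ∈ E(G2) ✓
All 25 edges of G1 map to edges of G2, and |E(G1)| = |E(G2)| = 25, so φ is a bijection on edges as well as vertices. Hence G1 ≅ G2.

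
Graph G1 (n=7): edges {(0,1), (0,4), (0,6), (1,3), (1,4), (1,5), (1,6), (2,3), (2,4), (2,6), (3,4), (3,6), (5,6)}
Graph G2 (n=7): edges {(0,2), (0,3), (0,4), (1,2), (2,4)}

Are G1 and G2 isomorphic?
No, not isomorphic

The graphs are NOT isomorphic.

Connected components of G1: 1 component(s) with vertex sets [[0, 1, 2, 3, 4, 5, 6]], sizes [7].
Connected components of G2: 3 component(s) with vertex sets [[5], [6], [0, 1, 2, 3, 4]], sizes [1, 1, 5].
The number of connected components (and the multiset of component sizes) is an isomorphism invariant — an isomorphism maps each component of G1 bijectively onto a component of G2. Since G1 has 1 component(s) and G2 has 3, they cannot be isomorphic.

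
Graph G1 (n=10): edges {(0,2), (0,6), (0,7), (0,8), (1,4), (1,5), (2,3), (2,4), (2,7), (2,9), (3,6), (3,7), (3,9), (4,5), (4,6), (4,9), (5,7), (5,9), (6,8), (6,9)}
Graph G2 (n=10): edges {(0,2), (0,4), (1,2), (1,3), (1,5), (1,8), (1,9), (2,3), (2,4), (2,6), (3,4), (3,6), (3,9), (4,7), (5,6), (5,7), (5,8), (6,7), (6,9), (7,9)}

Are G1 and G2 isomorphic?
Yes, isomorphic

The graphs are isomorphic.
One valid mapping φ: V(G1) → V(G2): 0→5, 1→0, 2→6, 3→9, 4→2, 5→4, 6→1, 7→7, 8→8, 9→3

Verify φ preserves adjacency — for each edge of G1, its image is an edge of G2:
  (0,2) → (φ(0),φ(2)) = (5,6) ∈ E(G2) ✓
  (0,6) → (φ(0),φ(6)) = (1,5) ∈ E(G2) ✓
  (0,7) → (φ(0),φ(7)) = (5,7) ∈ E(G2) ✓
  (0,8) → (φ(0),φ(8)) = (5,8) ∈ E(G2) ✓
  (1,4) → (φ(1),φ(4)) = (0,2) ∈ E(G2) ✓
  (1,5) → (φ(1),φ(5)) = (0,4) ∈ E(G2) ✓
  (2,3) → (φ(2),φ(3)) = (6,9) ∈ E(G2) ✓
  (2,4) → (φ(2),φ(4)) = (2,6) ∈ E(G2) ✓
  (2,7) → (φ(2),φ(7)) = (6,7) ∈ E(G2) ✓
  (2,9) → (φ(2),φ(9)) = (3,6) ∈ E(G2) ✓
  (3,6) → (φ(3),φ(6)) = (1,9) ∈ E(G2) ✓
  (3,7) → (φ(3),φ(7)) = (7,9) ∈ E(G2) ✓
  (3,9) → (φ(3),φ(9)) = (3,9) ∈ E(G2) ✓
  (4,5) → (φ(4),φ(5)) = (2,4) ∈ E(G2) ✓
  (4,6) → (φ(4),φ(6)) = (1,2) ∈ E(G2) ✓
  (4,9) → (φ(4),φ(9)) = (2,3) ∈ E(G2) ✓
  (5,7) → (φ(5),φ(7)) = (4,7) ∈ E(G2) ✓
  (5,9) → (φ(5),φ(9)) = (3,4) ∈ E(G2) ✓
  (6,8) → (φ(6),φ(8)) = (1,8) ∈ E(G2) ✓
  (6,9) → (φ(6),φ(9)) = (1,3) ∈ E(G2) ✓
All 20 edges of G1 map to edges of G2, and |E(G1)| = |E(G2)| = 20, so φ is a bijection on edges as well as vertices. Hence G1 ≅ G2.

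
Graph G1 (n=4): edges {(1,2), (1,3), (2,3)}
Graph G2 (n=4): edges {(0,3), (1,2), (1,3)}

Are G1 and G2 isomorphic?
No, not isomorphic

The graphs are NOT isomorphic.

Counting triangles (3-cliques): G1 has 1, G2 has 0.
Triangle count is an isomorphism invariant, so differing triangle counts rule out isomorphism.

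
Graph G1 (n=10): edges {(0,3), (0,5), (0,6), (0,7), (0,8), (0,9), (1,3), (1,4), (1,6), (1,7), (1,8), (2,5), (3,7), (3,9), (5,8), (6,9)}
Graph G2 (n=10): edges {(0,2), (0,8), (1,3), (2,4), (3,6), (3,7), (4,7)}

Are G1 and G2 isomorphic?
No, not isomorphic

The graphs are NOT isomorphic.

Connected components of G1: 1 component(s) with vertex sets [[0, 1, 2, 3, 4, 5, 6, 7, 8, 9]], sizes [10].
Connected components of G2: 3 component(s) with vertex sets [[5], [9], [0, 1, 2, 3, 4, 6, 7, 8]], sizes [1, 1, 8].
The number of connected components (and the multiset of component sizes) is an isomorphism invariant — an isomorphism maps each component of G1 bijectively onto a component of G2. Since G1 has 1 component(s) and G2 has 3, they cannot be isomorphic.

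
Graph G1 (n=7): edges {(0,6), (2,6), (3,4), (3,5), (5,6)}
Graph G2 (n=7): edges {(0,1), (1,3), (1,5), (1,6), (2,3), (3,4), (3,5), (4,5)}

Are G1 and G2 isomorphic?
No, not isomorphic

The graphs are NOT isomorphic.

Counting triangles (3-cliques): G1 has 0, G2 has 2.
Triangle count is an isomorphism invariant, so differing triangle counts rule out isomorphism.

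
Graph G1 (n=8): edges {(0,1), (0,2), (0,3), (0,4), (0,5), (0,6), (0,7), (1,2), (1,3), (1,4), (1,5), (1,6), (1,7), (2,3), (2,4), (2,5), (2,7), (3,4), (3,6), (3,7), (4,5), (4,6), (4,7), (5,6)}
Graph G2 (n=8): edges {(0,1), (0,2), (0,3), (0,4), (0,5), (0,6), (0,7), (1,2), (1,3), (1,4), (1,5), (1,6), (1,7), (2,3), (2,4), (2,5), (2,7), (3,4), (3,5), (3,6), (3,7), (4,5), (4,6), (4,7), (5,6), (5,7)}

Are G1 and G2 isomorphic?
No, not isomorphic

The graphs are NOT isomorphic.

Counting edges: G1 has 24 edge(s); G2 has 26 edge(s).
Edge count is an isomorphism invariant (a bijection on vertices induces a bijection on edges), so differing edge counts rule out isomorphism.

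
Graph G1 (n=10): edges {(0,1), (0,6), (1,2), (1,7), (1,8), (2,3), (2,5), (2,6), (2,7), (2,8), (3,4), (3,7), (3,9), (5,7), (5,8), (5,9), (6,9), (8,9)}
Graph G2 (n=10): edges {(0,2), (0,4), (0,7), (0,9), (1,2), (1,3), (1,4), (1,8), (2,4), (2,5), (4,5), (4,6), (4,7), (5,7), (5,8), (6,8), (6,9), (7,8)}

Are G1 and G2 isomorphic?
Yes, isomorphic

The graphs are isomorphic.
One valid mapping φ: V(G1) → V(G2): 0→9, 1→0, 2→4, 3→1, 4→3, 5→5, 6→6, 7→2, 8→7, 9→8

Verify φ preserves adjacency — for each edge of G1, its image is an edge of G2:
  (0,1) → (φ(0),φ(1)) = (0,9) ∈ E(G2) ✓
  (0,6) → (φ(0),φ(6)) = (6,9) ∈ E(G2) ✓
  (1,2) → (φ(1),φ(2)) = (0,4) ∈ E(G2) ✓
  (1,7) → (φ(1),φ(7)) = (0,2) ∈ E(G2) ✓
  (1,8) → (φ(1),φ(8)) = (0,7) ∈ E(G2) ✓
  (2,3) → (φ(2),φ(3)) = (1,4) ∈ E(G2) ✓
  (2,5) → (φ(2),φ(5)) = (4,5) ∈ E(G2) ✓
  (2,6) → (φ(2),φ(6)) = (4,6) ∈ E(G2) ✓
  (2,7) → (φ(2),φ(7)) = (2,4) ∈ E(G2) ✓
  (2,8) → (φ(2),φ(8)) = (4,7) ∈ E(G2) ✓
  (3,4) → (φ(3),φ(4)) = (1,3) ∈ E(G2) ✓
  (3,7) → (φ(3),φ(7)) = (1,2) ∈ E(G2) ✓
  (3,9) → (φ(3),φ(9)) = (1,8) ∈ E(G2) ✓
  (5,7) → (φ(5),φ(7)) = (2,5) ∈ E(G2) ✓
  (5,8) → (φ(5),φ(8)) = (5,7) ∈ E(G2) ✓
  (5,9) → (φ(5),φ(9)) = (5,8) ∈ E(G2) ✓
  (6,9) → (φ(6),φ(9)) = (6,8) ∈ E(G2) ✓
  (8,9) → (φ(8),φ(9)) = (7,8) ∈ E(G2) ✓
All 18 edges of G1 map to edges of G2, and |E(G1)| = |E(G2)| = 18, so φ is a bijection on edges as well as vertices. Hence G1 ≅ G2.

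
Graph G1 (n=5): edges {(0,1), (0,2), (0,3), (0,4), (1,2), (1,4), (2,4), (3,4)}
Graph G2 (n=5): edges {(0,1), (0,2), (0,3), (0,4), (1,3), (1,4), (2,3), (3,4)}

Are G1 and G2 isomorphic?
Yes, isomorphic

The graphs are isomorphic.
One valid mapping φ: V(G1) → V(G2): 0→0, 1→4, 2→1, 3→2, 4→3

Verify φ preserves adjacency — for each edge of G1, its image is an edge of G2:
  (0,1) → (φ(0),φ(1)) = (0,4) ∈ E(G2) ✓
  (0,2) → (φ(0),φ(2)) = (0,1) ∈ E(G2) ✓
  (0,3) → (φ(0),φ(3)) = (0,2) ∈ E(G2) ✓
  (0,4) → (φ(0),φ(4)) = (0,3) ∈ E(G2) ✓
  (1,2) → (φ(1),φ(2)) = (1,4) ∈ E(G2) ✓
  (1,4) → (φ(1),φ(4)) = (3,4) ∈ E(G2) ✓
  (2,4) → (φ(2),φ(4)) = (1,3) ∈ E(G2) ✓
  (3,4) → (φ(3),φ(4)) = (2,3) ∈ E(G2) ✓
All 8 edges of G1 map to edges of G2, and |E(G1)| = |E(G2)| = 8, so φ is a bijection on edges as well as vertices. Hence G1 ≅ G2.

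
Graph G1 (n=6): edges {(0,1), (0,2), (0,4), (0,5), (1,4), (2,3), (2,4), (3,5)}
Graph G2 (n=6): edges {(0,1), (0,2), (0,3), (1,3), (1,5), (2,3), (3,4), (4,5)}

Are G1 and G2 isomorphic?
Yes, isomorphic

The graphs are isomorphic.
One valid mapping φ: V(G1) → V(G2): 0→3, 1→2, 2→1, 3→5, 4→0, 5→4

Verify φ preserves adjacency — for each edge of G1, its image is an edge of G2:
  (0,1) → (φ(0),φ(1)) = (2,3) ∈ E(G2) ✓
  (0,2) → (φ(0),φ(2)) = (1,3) ∈ E(G2) ✓
  (0,4) → (φ(0),φ(4)) = (0,3) ∈ E(G2) ✓
  (0,5) → (φ(0),φ(5)) = (3,4) ∈ E(G2) ✓
  (1,4) → (φ(1),φ(4)) = (0,2) ∈ E(G2) ✓
  (2,3) → (φ(2),φ(3)) = (1,5) ∈ E(G2) ✓
  (2,4) → (φ(2),φ(4)) = (0,1) ∈ E(G2) ✓
  (3,5) → (φ(3),φ(5)) = (4,5) ∈ E(G2) ✓
All 8 edges of G1 map to edges of G2, and |E(G1)| = |E(G2)| = 8, so φ is a bijection on edges as well as vertices. Hence G1 ≅ G2.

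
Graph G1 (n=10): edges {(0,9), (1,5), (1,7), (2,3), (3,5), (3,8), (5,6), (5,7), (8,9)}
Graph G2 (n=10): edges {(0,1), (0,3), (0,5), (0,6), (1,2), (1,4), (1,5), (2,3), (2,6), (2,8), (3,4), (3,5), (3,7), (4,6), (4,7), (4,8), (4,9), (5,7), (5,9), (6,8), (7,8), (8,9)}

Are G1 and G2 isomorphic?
No, not isomorphic

The graphs are NOT isomorphic.

Connected components of G1: 2 component(s) with vertex sets [[4], [0, 1, 2, 3, 5, 6, 7, 8, 9]], sizes [1, 9].
Connected components of G2: 1 component(s) with vertex sets [[0, 1, 2, 3, 4, 5, 6, 7, 8, 9]], sizes [10].
The number of connected components (and the multiset of component sizes) is an isomorphism invariant — an isomorphism maps each component of G1 bijectively onto a component of G2. Since G1 has 2 component(s) and G2 has 1, they cannot be isomorphic.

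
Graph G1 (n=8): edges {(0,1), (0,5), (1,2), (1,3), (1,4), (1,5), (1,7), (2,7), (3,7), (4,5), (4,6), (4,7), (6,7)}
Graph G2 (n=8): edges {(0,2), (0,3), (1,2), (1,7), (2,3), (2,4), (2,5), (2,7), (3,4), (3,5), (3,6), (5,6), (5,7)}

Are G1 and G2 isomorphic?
Yes, isomorphic

The graphs are isomorphic.
One valid mapping φ: V(G1) → V(G2): 0→1, 1→2, 2→0, 3→4, 4→5, 5→7, 6→6, 7→3

Verify φ preserves adjacency — for each edge of G1, its image is an edge of G2:
  (0,1) → (φ(0),φ(1)) = (1,2) ∈ E(G2) ✓
  (0,5) → (φ(0),φ(5)) = (1,7) ∈ E(G2) ✓
  (1,2) → (φ(1),φ(2)) = (0,2) ∈ E(G2) ✓
  (1,3) → (φ(1),φ(3)) = (2,4) ∈ E(G2) ✓
  (1,4) → (φ(1),φ(4)) = (2,5) ∈ E(G2) ✓
  (1,5) → (φ(1),φ(5)) = (2,7) ∈ E(G2) ✓
  (1,7) → (φ(1),φ(7)) = (2,3) ∈ E(G2) ✓
  (2,7) → (φ(2),φ(7)) = (0,3) ∈ E(G2) ✓
  (3,7) → (φ(3),φ(7)) = (3,4) ∈ E(G2) ✓
  (4,5) → (φ(4),φ(5)) = (5,7) ∈ E(G2) ✓
  (4,6) → (φ(4),φ(6)) = (5,6) ∈ E(G2) ✓
  (4,7) → (φ(4),φ(7)) = (3,5) ∈ E(G2) ✓
  (6,7) → (φ(6),φ(7)) = (3,6) ∈ E(G2) ✓
All 13 edges of G1 map to edges of G2, and |E(G1)| = |E(G2)| = 13, so φ is a bijection on edges as well as vertices. Hence G1 ≅ G2.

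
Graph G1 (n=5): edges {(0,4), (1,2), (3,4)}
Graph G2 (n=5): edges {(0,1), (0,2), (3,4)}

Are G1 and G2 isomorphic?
Yes, isomorphic

The graphs are isomorphic.
One valid mapping φ: V(G1) → V(G2): 0→2, 1→4, 2→3, 3→1, 4→0

Verify φ preserves adjacency — for each edge of G1, its image is an edge of G2:
  (0,4) → (φ(0),φ(4)) = (0,2) ∈ E(G2) ✓
  (1,2) → (φ(1),φ(2)) = (3,4) ∈ E(G2) ✓
  (3,4) → (φ(3),φ(4)) = (0,1) ∈ E(G2) ✓
All 3 edges of G1 map to edges of G2, and |E(G1)| = |E(G2)| = 3, so φ is a bijection on edges as well as vertices. Hence G1 ≅ G2.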